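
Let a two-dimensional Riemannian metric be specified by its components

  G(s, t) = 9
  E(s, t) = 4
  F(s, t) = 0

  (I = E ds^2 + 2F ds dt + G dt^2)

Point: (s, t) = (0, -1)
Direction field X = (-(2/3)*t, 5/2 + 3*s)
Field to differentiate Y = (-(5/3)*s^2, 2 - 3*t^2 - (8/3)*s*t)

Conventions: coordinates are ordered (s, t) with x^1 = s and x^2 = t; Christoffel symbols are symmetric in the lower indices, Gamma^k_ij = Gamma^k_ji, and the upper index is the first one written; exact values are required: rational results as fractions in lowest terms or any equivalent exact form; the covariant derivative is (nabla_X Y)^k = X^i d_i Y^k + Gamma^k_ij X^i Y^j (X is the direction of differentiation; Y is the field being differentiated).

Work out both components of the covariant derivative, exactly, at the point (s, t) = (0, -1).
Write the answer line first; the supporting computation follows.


Answer: (nabla_X Y)^s = 0, (nabla_X Y)^t = 151/9

E = 4, F = 0, G = 9 at the point
E_s = 0, E_t = 0, F_s = 0, F_t = 0, G_s = 0, G_t = 0
EG - F^2 = 36;  g^inv = (1/36) * [[9, 0], [0, 4]]
first-kind symbols [ij,l] = (1/2)(d_i g_jl + d_j g_il - d_l g_ij): [ss,s] = E_s/2 = 0, [ss,t] = F_s - E_t/2 = 0, [st,s] = E_t/2 = 0, [st,t] = G_s/2 = 0, [tt,s] = F_t - G_s/2 = 0, [tt,t] = G_t/2 = 0
Gamma^s_ij = (G*[ij,s] - F*[ij,t])/(EG - F^2), Gamma^t_ij = (E*[ij,t] - F*[ij,s])/(EG - F^2)
Gamma_sss = 0, Gamma_sst = 0, Gamma_stt = 0, Gamma_tss = 0, Gamma_tst = 0, Gamma_ttt = 0
X = (2/3, 5/2), Y = (0, -1) at the point


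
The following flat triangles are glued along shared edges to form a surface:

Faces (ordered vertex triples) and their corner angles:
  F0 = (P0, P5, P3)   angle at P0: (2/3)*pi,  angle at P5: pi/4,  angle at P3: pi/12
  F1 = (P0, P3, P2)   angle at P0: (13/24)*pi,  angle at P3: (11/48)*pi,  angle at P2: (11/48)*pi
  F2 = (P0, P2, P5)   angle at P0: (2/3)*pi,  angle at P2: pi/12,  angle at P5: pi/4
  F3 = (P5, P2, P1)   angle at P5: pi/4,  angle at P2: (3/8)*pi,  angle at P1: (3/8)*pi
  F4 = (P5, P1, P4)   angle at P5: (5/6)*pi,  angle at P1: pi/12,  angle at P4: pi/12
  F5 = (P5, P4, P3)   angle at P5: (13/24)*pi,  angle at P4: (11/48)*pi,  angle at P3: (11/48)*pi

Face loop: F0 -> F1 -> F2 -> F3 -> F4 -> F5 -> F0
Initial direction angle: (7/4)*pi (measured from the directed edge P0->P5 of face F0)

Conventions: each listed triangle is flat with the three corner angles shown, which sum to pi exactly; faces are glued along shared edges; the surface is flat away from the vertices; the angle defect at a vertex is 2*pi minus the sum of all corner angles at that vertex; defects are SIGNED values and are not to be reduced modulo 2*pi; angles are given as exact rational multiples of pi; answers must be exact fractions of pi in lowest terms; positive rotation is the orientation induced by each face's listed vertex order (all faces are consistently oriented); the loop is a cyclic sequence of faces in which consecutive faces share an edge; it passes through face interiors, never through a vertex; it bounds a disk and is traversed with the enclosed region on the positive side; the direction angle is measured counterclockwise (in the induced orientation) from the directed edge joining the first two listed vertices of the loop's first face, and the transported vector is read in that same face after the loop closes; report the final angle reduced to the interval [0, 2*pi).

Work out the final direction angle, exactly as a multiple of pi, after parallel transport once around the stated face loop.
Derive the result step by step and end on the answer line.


enclosed vertex P0: corner angles sum to (15/8)*pi, defect = 2*pi - (15/8)*pi = pi/8
enclosed vertex P5: corner angles sum to (17/8)*pi, defect = 2*pi - (17/8)*pi = -pi/8
by Gauss-Bonnet the loop rotates the vector by the enclosed defect sum (positive orientation, mod 2*pi)
final angle = (7/4)*pi + 0 = (7/4)*pi (mod 2*pi)

Answer: final direction angle = (7/4)*pi


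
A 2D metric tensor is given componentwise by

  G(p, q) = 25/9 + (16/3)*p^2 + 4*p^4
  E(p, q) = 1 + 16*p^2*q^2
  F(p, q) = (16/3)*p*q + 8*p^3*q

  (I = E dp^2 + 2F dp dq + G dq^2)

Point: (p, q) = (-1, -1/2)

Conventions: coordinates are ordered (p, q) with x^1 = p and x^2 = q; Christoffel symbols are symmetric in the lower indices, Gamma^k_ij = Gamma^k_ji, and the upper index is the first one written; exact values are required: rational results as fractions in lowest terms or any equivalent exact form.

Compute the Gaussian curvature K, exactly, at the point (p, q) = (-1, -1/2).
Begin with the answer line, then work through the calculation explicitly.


Answer: K = -1296/21025

E = 5, F = 20/3, G = 109/9, EG - F^2 = 145/9 at the point
E_p = -8, E_q = -16, F_p = -44/3, F_q = -40/3, G_p = -80/3, G_q = 0
E_qq = 32, F_pq = 88/3, G_pp = 176/3
The intrinsic route: Brioschi's K = (det M1 - det M2)/(EG - F^2)^2.
M1 = [[-E_qq/2 + F_pq - G_pp/2, E_p/2, F_p - E_q/2], [F_q - G_p/2, E, F], [G_q/2, F, G]] = [[-16, -4, -20/3], [0, 5, 20/3], [0, 20/3, 109/9]]; det M1 = -2320/9
M2 = [[0, E_q/2, G_p/2], [E_q/2, E, F], [G_p/2, F, G]] = [[0, -8, -40/3], [-8, 5, 20/3], [-40/3, 20/3, 109/9]]; det M2 = -2176/9
det M1 - det M2 = -16; K = -16 / (145/9)^2 = -1296/21025


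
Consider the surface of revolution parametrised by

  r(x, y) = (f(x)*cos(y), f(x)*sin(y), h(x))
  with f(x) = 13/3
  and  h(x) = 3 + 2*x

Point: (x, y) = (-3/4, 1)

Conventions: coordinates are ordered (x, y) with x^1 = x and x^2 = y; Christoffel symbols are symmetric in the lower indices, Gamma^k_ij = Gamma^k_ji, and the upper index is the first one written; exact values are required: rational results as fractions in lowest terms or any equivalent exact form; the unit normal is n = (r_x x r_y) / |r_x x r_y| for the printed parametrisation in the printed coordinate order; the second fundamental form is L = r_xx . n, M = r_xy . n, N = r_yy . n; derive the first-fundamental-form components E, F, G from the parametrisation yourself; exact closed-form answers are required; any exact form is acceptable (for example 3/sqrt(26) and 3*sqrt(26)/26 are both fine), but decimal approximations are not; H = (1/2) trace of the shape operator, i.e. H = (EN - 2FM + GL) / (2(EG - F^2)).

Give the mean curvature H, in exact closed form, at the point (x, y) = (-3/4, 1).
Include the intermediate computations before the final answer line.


f = 13/3, f' = 0, f'' = 0, h' = 2, h'' = 0
E = 4, F = 0, G = 169/9; answer radicand W^2 = 4
unnormalised second-form numerators: l = 0, m = 0, n = 26/3; L = l/sqrt(4), and similarly M = m/sqrt(W^2), N = n/sqrt(W^2)
H = (E*n - 2*F*m + G*l) / (2*(EG - F^2)*sqrt(W^2)); E*n - 2*F*m + G*l = 104/3, EG - F^2 = 676/9, so H = (3/13)/sqrt(4)

Answer: H = 3/26


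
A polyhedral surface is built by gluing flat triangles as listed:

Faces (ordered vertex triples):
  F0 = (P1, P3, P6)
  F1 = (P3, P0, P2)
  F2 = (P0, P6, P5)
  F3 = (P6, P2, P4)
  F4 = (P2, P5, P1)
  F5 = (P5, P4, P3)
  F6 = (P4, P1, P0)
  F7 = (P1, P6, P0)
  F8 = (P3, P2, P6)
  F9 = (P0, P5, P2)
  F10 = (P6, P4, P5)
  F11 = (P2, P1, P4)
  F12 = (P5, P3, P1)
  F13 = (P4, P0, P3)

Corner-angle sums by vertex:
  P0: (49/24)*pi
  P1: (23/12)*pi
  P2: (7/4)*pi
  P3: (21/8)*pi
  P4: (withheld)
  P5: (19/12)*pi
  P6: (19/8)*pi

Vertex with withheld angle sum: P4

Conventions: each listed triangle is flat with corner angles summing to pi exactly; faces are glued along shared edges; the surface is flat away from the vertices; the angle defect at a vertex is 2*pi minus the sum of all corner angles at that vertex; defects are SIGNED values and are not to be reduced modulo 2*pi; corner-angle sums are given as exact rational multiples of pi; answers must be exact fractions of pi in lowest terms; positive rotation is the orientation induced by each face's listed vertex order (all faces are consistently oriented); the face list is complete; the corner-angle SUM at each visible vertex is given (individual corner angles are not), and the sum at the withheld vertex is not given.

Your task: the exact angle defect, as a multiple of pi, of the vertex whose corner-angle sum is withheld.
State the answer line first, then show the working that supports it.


Answer: defect(P4) = (7/24)*pi

V = 7, E = 21, F = 14; chi = V - E + F = 0
Gauss-Bonnet: total defect = 2*pi*chi = 0; visible defects sum to (-7/24)*pi


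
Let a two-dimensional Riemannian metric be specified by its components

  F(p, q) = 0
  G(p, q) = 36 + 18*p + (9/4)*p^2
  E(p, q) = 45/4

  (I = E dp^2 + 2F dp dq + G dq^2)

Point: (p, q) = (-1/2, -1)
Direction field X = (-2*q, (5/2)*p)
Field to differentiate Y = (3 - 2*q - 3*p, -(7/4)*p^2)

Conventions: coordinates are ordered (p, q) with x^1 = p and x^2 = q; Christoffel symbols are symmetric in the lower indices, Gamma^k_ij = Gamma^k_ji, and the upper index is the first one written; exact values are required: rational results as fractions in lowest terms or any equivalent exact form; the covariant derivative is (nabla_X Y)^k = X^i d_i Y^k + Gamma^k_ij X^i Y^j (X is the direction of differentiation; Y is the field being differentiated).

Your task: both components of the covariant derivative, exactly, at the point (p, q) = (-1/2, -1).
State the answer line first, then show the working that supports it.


Answer: (nabla_X Y)^p = -497/128, (nabla_X Y)^q = 13/14

E = 45/4, F = 0, G = 441/16 at the point
E_p = 0, E_q = 0, F_p = 0, F_q = 0, G_p = 63/4, G_q = 0
EG - F^2 = 19845/64;  g^inv = (64/19845) * [[441/16, 0], [0, 45/4]]
first-kind symbols [ij,l] = (1/2)(d_i g_jl + d_j g_il - d_l g_ij): [pp,p] = E_p/2 = 0, [pp,q] = F_p - E_q/2 = 0, [pq,p] = E_q/2 = 0, [pq,q] = G_p/2 = 63/8, [qq,p] = F_q - G_p/2 = -63/8, [qq,q] = G_q/2 = 0
Gamma^p_ij = (G*[ij,p] - F*[ij,q])/(EG - F^2), Gamma^q_ij = (E*[ij,q] - F*[ij,p])/(EG - F^2)
Gamma_ppp = 0, Gamma_ppq = 0, Gamma_pqq = -7/10, Gamma_qpp = 0, Gamma_qpq = 2/7, Gamma_qqq = 0
X = (2, -5/4), Y = (13/2, -7/16) at the point


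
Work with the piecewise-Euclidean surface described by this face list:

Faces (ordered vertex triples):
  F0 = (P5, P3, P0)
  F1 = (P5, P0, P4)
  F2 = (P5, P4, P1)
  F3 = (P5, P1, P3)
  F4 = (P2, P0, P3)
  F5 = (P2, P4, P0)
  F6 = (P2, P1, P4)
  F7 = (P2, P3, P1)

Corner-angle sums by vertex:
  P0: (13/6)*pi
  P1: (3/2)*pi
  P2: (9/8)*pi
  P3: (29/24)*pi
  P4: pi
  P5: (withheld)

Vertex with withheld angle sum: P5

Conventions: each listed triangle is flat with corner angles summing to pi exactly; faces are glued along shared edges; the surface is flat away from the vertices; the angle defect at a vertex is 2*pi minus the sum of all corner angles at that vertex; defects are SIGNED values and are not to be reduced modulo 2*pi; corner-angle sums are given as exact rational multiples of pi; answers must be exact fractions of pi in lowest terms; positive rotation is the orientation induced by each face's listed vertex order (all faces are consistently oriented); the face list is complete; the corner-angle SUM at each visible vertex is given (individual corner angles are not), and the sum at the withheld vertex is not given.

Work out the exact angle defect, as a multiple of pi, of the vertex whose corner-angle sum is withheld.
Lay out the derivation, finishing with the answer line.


V = 6, E = 12, F = 8; chi = V - E + F = 2
Gauss-Bonnet: total defect = 2*pi*chi = 4*pi; visible defects sum to 3*pi

Answer: defect(P5) = pi


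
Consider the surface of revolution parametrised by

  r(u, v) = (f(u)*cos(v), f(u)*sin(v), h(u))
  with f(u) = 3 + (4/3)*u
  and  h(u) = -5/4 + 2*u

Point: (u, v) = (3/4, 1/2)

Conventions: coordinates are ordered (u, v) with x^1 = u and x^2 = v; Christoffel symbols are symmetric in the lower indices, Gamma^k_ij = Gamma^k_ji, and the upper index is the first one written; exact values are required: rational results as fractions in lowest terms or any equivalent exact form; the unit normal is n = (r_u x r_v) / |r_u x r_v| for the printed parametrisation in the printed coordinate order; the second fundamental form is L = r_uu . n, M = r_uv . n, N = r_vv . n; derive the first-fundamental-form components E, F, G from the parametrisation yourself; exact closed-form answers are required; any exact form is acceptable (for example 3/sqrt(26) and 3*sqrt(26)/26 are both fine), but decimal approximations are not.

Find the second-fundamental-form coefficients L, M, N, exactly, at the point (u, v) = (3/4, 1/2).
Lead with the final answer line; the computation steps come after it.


Answer: L = 0, M = 0, N = 12*sqrt(13)/13

f = 4, f' = 4/3, f'' = 0, h' = 2, h'' = 0
E = 52/9, F = 0, G = 16; answer radicand W^2 = 52/9
unnormalised second-form numerators: l = 0, m = 0, n = 8; L = l/sqrt(52/9), and similarly M = m/sqrt(W^2), N = n/sqrt(W^2)


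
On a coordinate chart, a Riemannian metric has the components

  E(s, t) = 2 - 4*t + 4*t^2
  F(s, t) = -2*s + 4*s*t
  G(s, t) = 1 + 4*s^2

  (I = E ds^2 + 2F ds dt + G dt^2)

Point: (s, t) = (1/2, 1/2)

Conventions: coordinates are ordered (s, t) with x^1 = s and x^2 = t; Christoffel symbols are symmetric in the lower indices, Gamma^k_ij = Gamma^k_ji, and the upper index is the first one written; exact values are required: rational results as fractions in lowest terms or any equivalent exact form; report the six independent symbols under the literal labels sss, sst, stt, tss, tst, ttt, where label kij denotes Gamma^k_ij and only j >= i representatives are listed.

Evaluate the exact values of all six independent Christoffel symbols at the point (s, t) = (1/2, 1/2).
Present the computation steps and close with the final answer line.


E = 1, F = 0, G = 2 at the point
E_s = 0, E_t = 0, F_s = 0, F_t = 2, G_s = 4, G_t = 0
EG - F^2 = 2;  g^inv = (1/2) * [[2, 0], [0, 1]]
first-kind symbols [ij,l] = (1/2)(d_i g_jl + d_j g_il - d_l g_ij): [ss,s] = E_s/2 = 0, [ss,t] = F_s - E_t/2 = 0, [st,s] = E_t/2 = 0, [st,t] = G_s/2 = 2, [tt,s] = F_t - G_s/2 = 0, [tt,t] = G_t/2 = 0
Gamma^s_ij = (G*[ij,s] - F*[ij,t])/(EG - F^2), Gamma^t_ij = (E*[ij,t] - F*[ij,s])/(EG - F^2)

Answer: Gamma_sss = 0, Gamma_sst = 0, Gamma_stt = 0, Gamma_tss = 0, Gamma_tst = 1, Gamma_ttt = 0


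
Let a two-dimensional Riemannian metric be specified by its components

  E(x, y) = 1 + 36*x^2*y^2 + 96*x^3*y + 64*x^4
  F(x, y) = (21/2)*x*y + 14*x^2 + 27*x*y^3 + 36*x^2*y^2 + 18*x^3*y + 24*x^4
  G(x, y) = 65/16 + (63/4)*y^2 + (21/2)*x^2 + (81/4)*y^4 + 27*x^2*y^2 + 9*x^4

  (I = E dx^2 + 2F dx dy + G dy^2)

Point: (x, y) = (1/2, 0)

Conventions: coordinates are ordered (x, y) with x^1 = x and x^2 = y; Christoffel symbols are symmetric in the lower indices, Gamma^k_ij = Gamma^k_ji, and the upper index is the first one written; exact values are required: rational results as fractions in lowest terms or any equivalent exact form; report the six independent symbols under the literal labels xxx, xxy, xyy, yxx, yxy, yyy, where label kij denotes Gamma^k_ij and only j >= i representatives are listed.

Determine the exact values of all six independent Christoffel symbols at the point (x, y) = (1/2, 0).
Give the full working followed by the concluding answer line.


E = 5, F = 5, G = 29/4 at the point
E_x = 32, E_y = 12, F_x = 26, F_y = 15/2, G_x = 15, G_y = 0
EG - F^2 = 45/4;  g^inv = (4/45) * [[29/4, -5], [-5, 5]]
first-kind symbols [ij,l] = (1/2)(d_i g_jl + d_j g_il - d_l g_ij): [xx,x] = E_x/2 = 16, [xx,y] = F_x - E_y/2 = 20, [xy,x] = E_y/2 = 6, [xy,y] = G_x/2 = 15/2, [yy,x] = F_y - G_x/2 = 0, [yy,y] = G_y/2 = 0
Gamma^x_ij = (G*[ij,x] - F*[ij,y])/(EG - F^2), Gamma^y_ij = (E*[ij,y] - F*[ij,x])/(EG - F^2)

Answer: Gamma_xxx = 64/45, Gamma_xxy = 8/15, Gamma_xyy = 0, Gamma_yxx = 16/9, Gamma_yxy = 2/3, Gamma_yyy = 0


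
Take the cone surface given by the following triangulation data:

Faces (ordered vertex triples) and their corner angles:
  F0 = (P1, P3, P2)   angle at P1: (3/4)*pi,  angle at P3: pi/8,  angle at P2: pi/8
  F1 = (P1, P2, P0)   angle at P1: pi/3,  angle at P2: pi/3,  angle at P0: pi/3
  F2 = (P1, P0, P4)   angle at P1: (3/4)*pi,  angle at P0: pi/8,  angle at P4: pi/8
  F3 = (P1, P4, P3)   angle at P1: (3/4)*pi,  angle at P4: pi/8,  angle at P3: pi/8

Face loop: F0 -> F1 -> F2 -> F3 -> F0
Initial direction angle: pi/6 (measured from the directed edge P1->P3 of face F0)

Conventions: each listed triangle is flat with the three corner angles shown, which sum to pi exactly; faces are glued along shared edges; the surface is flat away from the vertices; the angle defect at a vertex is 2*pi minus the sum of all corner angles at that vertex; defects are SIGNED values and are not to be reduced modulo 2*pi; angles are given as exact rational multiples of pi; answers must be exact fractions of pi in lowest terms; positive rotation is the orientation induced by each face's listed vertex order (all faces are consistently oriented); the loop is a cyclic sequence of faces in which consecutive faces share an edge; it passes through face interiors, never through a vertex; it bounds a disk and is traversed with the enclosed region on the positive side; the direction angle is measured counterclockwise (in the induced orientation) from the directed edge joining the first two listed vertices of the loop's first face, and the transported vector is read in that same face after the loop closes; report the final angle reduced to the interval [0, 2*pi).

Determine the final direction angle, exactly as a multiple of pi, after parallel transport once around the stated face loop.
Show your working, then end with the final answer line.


enclosed vertex P1: corner angles sum to (31/12)*pi, defect = 2*pi - (31/12)*pi = (-7/12)*pi
by Gauss-Bonnet the loop rotates the vector by the enclosed defect sum (positive orientation, mod 2*pi)
final angle = pi/6 - (7/12)*pi = (19/12)*pi (mod 2*pi)

Answer: final direction angle = (19/12)*pi


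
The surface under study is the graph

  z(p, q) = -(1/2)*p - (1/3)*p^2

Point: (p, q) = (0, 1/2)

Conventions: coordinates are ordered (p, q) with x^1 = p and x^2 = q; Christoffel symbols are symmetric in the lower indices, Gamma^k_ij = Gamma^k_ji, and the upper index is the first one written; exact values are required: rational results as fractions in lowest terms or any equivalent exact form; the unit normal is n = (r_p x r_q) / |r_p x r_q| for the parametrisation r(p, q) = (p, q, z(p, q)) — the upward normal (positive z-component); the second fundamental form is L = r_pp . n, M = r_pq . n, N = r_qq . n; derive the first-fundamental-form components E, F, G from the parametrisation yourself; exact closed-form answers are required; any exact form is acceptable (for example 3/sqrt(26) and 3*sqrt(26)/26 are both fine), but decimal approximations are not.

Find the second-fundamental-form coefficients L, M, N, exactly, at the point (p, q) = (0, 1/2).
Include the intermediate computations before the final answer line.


z_p = -1/2, z_q = 0, z_pp = -2/3, z_pq = 0, z_qq = 0
E = 5/4, F = 0, G = 1; answer radicand W^2 = 5/4
unnormalised second-form numerators: l = -2/3, m = 0, n = 0; L = l/sqrt(5/4), and similarly M = m/sqrt(W^2), N = n/sqrt(W^2)

Answer: L = -4*sqrt(5)/15, M = 0, N = 0


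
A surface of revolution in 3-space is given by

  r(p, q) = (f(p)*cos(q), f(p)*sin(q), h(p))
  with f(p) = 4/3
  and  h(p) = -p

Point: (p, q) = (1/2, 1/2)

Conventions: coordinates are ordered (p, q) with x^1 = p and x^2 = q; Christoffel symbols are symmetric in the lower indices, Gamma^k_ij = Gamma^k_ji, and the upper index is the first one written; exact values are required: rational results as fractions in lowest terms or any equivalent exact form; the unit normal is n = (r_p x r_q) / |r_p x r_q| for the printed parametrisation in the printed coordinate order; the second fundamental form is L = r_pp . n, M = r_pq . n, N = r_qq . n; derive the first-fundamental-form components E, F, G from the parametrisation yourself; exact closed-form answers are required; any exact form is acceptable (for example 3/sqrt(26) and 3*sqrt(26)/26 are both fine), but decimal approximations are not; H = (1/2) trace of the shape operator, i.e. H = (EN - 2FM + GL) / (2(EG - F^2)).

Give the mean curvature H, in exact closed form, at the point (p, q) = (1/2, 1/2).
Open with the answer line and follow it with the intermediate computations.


Answer: H = -3/8

f = 4/3, f' = 0, f'' = 0, h' = -1, h'' = 0
E = 1, F = 0, G = 16/9; answer radicand W^2 = 1
unnormalised second-form numerators: l = 0, m = 0, n = -4/3; L = l/sqrt(1), and similarly M = m/sqrt(W^2), N = n/sqrt(W^2)
H = (E*n - 2*F*m + G*l) / (2*(EG - F^2)*sqrt(W^2)); E*n - 2*F*m + G*l = -4/3, EG - F^2 = 16/9, so H = (-3/8)/sqrt(1)


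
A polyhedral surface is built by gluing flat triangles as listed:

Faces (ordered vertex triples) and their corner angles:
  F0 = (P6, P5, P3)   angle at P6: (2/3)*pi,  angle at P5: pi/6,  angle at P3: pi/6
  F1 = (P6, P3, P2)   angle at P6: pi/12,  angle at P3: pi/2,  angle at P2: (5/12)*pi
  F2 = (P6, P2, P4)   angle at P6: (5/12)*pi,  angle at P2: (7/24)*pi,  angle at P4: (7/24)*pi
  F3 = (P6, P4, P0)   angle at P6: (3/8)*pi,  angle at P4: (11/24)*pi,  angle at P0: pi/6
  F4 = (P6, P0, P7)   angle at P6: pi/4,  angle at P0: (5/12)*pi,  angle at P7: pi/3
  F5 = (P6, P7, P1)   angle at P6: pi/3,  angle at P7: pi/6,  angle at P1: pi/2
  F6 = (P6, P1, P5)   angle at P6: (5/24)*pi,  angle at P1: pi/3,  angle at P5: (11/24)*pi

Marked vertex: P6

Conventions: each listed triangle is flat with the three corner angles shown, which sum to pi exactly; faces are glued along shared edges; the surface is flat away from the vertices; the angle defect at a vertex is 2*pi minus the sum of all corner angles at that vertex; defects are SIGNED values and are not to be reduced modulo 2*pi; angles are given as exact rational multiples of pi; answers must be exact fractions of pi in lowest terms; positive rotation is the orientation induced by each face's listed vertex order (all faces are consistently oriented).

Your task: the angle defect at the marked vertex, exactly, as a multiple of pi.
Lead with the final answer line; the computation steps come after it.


Answer: defect(P6) = -pi/3

Sum of corner angles at P6: (7/3)*pi
defect = 2*pi - (7/3)*pi


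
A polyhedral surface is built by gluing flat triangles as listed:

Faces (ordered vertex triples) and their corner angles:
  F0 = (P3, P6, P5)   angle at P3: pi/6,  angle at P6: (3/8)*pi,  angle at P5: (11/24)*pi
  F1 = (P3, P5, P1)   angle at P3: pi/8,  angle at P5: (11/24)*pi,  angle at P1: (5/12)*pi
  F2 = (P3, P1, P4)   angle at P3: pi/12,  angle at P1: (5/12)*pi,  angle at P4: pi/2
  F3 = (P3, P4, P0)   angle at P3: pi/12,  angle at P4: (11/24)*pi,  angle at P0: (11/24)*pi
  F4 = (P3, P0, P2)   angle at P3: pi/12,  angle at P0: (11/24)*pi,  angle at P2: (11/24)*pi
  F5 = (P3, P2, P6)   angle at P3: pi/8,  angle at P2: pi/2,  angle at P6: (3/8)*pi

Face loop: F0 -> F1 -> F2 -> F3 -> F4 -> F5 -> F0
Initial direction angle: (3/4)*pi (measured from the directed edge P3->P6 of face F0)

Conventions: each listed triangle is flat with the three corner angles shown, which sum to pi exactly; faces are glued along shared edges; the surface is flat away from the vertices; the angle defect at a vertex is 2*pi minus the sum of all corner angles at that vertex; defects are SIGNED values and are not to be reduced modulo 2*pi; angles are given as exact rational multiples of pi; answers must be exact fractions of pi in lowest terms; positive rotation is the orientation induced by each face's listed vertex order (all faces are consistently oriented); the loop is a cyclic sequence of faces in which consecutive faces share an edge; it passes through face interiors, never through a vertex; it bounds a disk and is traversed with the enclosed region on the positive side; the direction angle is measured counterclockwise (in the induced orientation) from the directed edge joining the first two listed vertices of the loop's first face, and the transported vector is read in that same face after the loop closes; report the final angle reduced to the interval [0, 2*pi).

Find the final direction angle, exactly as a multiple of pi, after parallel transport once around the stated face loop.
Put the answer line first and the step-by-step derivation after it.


Answer: final direction angle = pi/12

enclosed vertex P3: corner angles sum to (2/3)*pi, defect = 2*pi - (2/3)*pi = (4/3)*pi
final direction = starting direction + enclosed defect total, reduced mod 2*pi (induced orientation)
final angle = (3/4)*pi + (4/3)*pi = pi/12 (mod 2*pi)


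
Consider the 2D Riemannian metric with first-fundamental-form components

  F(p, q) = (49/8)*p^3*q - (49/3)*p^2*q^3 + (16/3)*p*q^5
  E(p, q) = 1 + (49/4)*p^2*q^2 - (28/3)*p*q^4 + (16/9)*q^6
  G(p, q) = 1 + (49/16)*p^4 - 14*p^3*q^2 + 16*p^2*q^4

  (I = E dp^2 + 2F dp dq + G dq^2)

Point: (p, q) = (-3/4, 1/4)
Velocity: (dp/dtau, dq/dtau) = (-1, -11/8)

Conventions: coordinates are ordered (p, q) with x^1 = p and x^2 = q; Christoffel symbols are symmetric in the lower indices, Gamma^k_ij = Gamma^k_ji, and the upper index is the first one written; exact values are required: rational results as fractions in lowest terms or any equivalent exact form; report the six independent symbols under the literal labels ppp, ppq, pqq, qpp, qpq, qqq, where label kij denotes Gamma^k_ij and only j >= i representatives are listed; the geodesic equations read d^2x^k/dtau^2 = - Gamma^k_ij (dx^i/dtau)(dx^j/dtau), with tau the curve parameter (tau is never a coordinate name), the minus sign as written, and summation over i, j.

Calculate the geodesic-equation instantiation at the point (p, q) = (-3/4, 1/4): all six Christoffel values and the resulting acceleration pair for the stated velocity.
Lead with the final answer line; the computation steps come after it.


Answer: Gamma_ppp = -21840/104389, Gamma_ppq = 71760/104389, Gamma_pqq = -37440/104389, Gamma_qpp = 37800/104389, Gamma_qpq = -124200/104389, Gamma_qqq = 64800/104389; accelerations (d^2p/dtau^2, d^2q/dtau^2) = (-104715/104389, 362475/208778)

E = 13441/9216, F = -1625/2048, G = 9721/4096 at the point
E_p = -455/384, E_q = 1495/384, F_p = 4565/1536, F_q = -2245/512, G_p = -1725/256, G_q = 225/64
EG - F^2 = 104389/36864;  g^inv = (36864/104389) * [[9721/4096, 1625/2048], [1625/2048, 13441/9216]]
first-kind symbols [ij,l] = (1/2)(d_i g_jl + d_j g_il - d_l g_ij): [pp,p] = E_p/2 = -455/768, [pp,q] = F_p - E_q/2 = 525/512, [pq,p] = E_q/2 = 1495/768, [pq,q] = G_p/2 = -1725/512, [qq,p] = F_q - G_p/2 = -65/64, [qq,q] = G_q/2 = 225/128
Gamma^p_ij = (G*[ij,p] - F*[ij,q])/(EG - F^2), Gamma^q_ij = (E*[ij,q] - F*[ij,p])/(EG - F^2)
Gamma_ppp = -21840/104389, Gamma_ppq = 71760/104389, Gamma_pqq = -37440/104389, Gamma_qpp = 37800/104389, Gamma_qpq = -124200/104389, Gamma_qqq = 64800/104389
d^2p/dtau^2 = -(Gamma_ppp*(-1)^2 + 2*Gamma_ppq*(-1)*(-11/8) + Gamma_pqq*(-11/8)^2) = -104715/104389
d^2q/dtau^2 = -(Gamma_qpp*(-1)^2 + 2*Gamma_qpq*(-1)*(-11/8) + Gamma_qqq*(-11/8)^2) = 362475/208778


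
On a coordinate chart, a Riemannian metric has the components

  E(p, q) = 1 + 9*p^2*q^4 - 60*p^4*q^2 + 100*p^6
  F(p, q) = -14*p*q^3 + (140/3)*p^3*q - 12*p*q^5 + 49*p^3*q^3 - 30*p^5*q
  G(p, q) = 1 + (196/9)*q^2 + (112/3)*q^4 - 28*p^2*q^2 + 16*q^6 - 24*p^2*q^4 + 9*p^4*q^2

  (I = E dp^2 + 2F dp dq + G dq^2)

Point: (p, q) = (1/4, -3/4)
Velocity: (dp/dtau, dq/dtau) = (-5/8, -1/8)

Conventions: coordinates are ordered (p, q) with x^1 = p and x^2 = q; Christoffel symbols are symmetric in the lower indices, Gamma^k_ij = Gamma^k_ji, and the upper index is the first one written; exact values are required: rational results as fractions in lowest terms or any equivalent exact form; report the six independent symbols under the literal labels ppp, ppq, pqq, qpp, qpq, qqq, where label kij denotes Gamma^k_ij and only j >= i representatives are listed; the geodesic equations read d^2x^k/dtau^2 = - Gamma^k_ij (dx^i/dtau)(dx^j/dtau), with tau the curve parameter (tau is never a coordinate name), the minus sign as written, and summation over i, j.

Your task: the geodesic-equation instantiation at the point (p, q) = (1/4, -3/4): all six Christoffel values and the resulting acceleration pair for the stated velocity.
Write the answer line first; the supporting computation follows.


Answer: Gamma_ppp = -34/18119, Gamma_ppq = -204/18119, Gamma_pqq = -18326/163071, Gamma_qpp = -646/18119, Gamma_qpq = -3876/18119, Gamma_qqq = -348194/163071; accelerations (d^2p/dtau^2, d^2q/dtau^2) = (2771/652284, 52649/652284)

E = 4385/4096, F = 5491/4096, G = 108425/4096 at the point
E_p = -51/512, E_q = -153/256, F_p = -1275/1024, F_q = -26605/3072, G_p = -2907/256, G_q = -174097/1536
EG - F^2 = 54357/2048;  g^inv = (2048/54357) * [[108425/4096, -5491/4096], [-5491/4096, 4385/4096]]
first-kind symbols [ij,l] = (1/2)(d_i g_jl + d_j g_il - d_l g_ij): [pp,p] = E_p/2 = -51/1024, [pp,q] = F_p - E_q/2 = -969/1024, [pq,p] = E_q/2 = -153/512, [pq,q] = G_p/2 = -2907/512, [qq,p] = F_q - G_p/2 = -9163/3072, [qq,q] = G_q/2 = -174097/3072
Gamma^p_ij = (G*[ij,p] - F*[ij,q])/(EG - F^2), Gamma^q_ij = (E*[ij,q] - F*[ij,p])/(EG - F^2)
Gamma_ppp = -34/18119, Gamma_ppq = -204/18119, Gamma_pqq = -18326/163071, Gamma_qpp = -646/18119, Gamma_qpq = -3876/18119, Gamma_qqq = -348194/163071
d^2p/dtau^2 = -(Gamma_ppp*(-5/8)^2 + 2*Gamma_ppq*(-5/8)*(-1/8) + Gamma_pqq*(-1/8)^2) = 2771/652284
d^2q/dtau^2 = -(Gamma_qpp*(-5/8)^2 + 2*Gamma_qpq*(-5/8)*(-1/8) + Gamma_qqq*(-1/8)^2) = 52649/652284


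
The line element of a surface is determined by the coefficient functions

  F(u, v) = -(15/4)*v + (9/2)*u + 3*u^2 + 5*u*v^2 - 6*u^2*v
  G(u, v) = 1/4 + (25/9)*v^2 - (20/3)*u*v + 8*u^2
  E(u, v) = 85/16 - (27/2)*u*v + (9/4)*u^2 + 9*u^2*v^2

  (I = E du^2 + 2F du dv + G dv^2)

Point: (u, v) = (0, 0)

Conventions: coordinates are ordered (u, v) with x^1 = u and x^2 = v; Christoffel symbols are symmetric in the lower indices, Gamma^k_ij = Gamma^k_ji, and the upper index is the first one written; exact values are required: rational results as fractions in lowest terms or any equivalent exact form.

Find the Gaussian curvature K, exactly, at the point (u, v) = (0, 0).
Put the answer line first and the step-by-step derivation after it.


Answer: K = -512/85

E = 85/16, F = 0, G = 1/4, EG - F^2 = 85/64 at the point
E_u = 0, E_v = 0, F_u = 9/2, F_v = -15/4, G_u = 0, G_v = 0
E_vv = 0, F_uv = 0, G_uu = 16
Apply the Brioschi formula K = (det M1 - det M2)/(EG - F^2)^2 over the derivative matrices of E, F, G.
M1 = [[-E_vv/2 + F_uv - G_uu/2, E_u/2, F_u - E_v/2], [F_v - G_u/2, E, F], [G_v/2, F, G]] = [[-8, 0, 9/2], [-15/4, 85/16, 0], [0, 0, 1/4]]; det M1 = -85/8
M2 = [[0, E_v/2, G_u/2], [E_v/2, E, F], [G_u/2, F, G]] = [[0, 0, 0], [0, 85/16, 0], [0, 0, 1/4]]; det M2 = 0
det M1 - det M2 = -85/8; K = -85/8 / (85/64)^2 = -512/85


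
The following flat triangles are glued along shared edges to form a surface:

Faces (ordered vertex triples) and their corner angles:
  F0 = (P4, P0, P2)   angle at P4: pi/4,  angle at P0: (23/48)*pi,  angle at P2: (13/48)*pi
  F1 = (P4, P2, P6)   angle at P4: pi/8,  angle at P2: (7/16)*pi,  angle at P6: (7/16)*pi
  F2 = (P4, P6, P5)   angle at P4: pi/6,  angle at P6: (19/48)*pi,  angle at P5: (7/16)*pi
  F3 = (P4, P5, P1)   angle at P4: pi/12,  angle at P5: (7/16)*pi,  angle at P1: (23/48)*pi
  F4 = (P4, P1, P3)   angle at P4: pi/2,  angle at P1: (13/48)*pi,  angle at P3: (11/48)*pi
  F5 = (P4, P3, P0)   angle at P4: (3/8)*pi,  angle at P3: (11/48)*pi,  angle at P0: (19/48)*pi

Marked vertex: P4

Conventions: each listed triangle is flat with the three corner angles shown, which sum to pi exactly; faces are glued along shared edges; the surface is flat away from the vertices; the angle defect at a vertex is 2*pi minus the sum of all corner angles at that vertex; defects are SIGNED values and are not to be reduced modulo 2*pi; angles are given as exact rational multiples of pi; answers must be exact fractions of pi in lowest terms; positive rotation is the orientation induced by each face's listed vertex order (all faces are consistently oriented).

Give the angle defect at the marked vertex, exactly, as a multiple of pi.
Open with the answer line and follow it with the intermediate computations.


Answer: defect(P4) = pi/2

Sum of corner angles at P4: (3/2)*pi
defect = 2*pi - (3/2)*pi


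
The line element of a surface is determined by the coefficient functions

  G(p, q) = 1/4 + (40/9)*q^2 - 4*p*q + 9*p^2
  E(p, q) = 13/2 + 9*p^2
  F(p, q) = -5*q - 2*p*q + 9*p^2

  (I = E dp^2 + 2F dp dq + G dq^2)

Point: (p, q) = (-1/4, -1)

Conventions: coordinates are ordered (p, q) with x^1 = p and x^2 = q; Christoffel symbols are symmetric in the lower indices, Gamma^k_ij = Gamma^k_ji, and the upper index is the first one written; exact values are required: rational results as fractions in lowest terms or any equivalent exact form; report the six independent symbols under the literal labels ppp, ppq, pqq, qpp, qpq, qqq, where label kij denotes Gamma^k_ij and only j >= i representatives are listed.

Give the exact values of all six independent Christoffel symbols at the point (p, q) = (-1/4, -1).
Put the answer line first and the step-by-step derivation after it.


Answer: Gamma_ppp = 1773/2555, Gamma_ppq = 729/2555, Gamma_pqq = 1081/2555, Gamma_qpp = -3609/2555, Gamma_qpq = -1017/2555, Gamma_qqq = -3653/2555

E = 113/16, F = 81/16, G = 613/144 at the point
E_p = -9/2, E_q = 0, F_p = -5/2, F_q = -9/2, G_p = -1/2, G_q = -71/9
EG - F^2 = 2555/576;  g^inv = (576/2555) * [[613/144, -81/16], [-81/16, 113/16]]
first-kind symbols [ij,l] = (1/2)(d_i g_jl + d_j g_il - d_l g_ij): [pp,p] = E_p/2 = -9/4, [pp,q] = F_p - E_q/2 = -5/2, [pq,p] = E_q/2 = 0, [pq,q] = G_p/2 = -1/4, [qq,p] = F_q - G_p/2 = -17/4, [qq,q] = G_q/2 = -71/18
Gamma^p_ij = (G*[ij,p] - F*[ij,q])/(EG - F^2), Gamma^q_ij = (E*[ij,q] - F*[ij,p])/(EG - F^2)


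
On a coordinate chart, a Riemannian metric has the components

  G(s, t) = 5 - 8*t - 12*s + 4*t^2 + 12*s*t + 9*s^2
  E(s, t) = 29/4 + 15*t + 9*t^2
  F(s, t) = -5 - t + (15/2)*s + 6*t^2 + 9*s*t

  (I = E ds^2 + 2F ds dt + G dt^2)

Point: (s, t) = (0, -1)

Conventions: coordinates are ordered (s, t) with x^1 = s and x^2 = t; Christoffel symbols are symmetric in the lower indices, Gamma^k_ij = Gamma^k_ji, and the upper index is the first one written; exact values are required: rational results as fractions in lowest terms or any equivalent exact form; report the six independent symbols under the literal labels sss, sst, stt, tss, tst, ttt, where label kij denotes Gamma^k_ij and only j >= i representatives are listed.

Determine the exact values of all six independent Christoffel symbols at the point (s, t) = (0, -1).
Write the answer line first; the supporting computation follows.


Answer: Gamma_sss = 0, Gamma_sst = -2/23, Gamma_stt = -4/69, Gamma_tss = 0, Gamma_tst = -16/23, Gamma_ttt = -32/69

E = 5/4, F = 2, G = 17 at the point
E_s = 0, E_t = -3, F_s = -3/2, F_t = -13, G_s = -24, G_t = -16
EG - F^2 = 69/4;  g^inv = (4/69) * [[17, -2], [-2, 5/4]]
first-kind symbols [ij,l] = (1/2)(d_i g_jl + d_j g_il - d_l g_ij): [ss,s] = E_s/2 = 0, [ss,t] = F_s - E_t/2 = 0, [st,s] = E_t/2 = -3/2, [st,t] = G_s/2 = -12, [tt,s] = F_t - G_s/2 = -1, [tt,t] = G_t/2 = -8
Gamma^s_ij = (G*[ij,s] - F*[ij,t])/(EG - F^2), Gamma^t_ij = (E*[ij,t] - F*[ij,s])/(EG - F^2)


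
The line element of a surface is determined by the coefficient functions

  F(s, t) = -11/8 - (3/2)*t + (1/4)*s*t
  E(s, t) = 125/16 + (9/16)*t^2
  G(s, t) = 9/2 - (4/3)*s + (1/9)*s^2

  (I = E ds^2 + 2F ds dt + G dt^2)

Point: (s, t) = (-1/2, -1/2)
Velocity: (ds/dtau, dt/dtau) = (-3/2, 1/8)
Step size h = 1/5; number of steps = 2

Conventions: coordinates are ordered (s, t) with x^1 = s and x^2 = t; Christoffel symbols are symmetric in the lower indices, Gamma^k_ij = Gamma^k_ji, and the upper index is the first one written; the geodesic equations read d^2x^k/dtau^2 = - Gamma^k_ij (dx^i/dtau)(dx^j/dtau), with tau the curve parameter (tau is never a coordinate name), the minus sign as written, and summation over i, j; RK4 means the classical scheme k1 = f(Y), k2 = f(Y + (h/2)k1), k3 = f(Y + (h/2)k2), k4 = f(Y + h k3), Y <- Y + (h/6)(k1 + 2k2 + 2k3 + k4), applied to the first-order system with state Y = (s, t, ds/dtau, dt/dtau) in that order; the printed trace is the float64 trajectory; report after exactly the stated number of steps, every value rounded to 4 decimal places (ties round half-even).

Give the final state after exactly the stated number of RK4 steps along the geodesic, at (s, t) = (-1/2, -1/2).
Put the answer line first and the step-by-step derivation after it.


Answer: s = -1.1014, t = -0.4587, ds/dtau = -1.5066, dt/dtau = 0.0836

f(Y) = (ds/dtau, dt/dtau, -Gamma^s_ij Y'^i Y'^j, -Gamma^t_ij Y'^i Y'^j) with the Gammas evaluated at the stage position; h = 0.200000; intermediate values shown to 6 dp
step 0: s = -0.5000, t = -0.5000, ds/dtau = -1.5000, dt/dtau = 0.1250
step 1:
  k1: at (s, t) = (-0.500000, -0.500000), (ds/dtau, dt/dtau) = (-1.500000, 0.125000); Gamma_sss = 0.002144, Gamma_sst = -0.045546, Gamma_stt = -0.114388, Gamma_tss = 0.030312, Gamma_tst = -0.143970, Gamma_ttt = -0.012387; k1 = (-1.500000, 0.125000, -0.020116, -0.121998)
  k2: at (s, t) = (-0.650000, -0.487500), (ds/dtau, dt/dtau) = (-1.502012, 0.112800); Gamma_sss = 0.002014, Gamma_sst = -0.044536, Gamma_stt = -0.117101, Gamma_tss = 0.028351, Gamma_tst = -0.141131, Gamma_ttt = -0.012211; k2 = (-1.502012, 0.112800, -0.018145, -0.111628)
  k3: at (s, t) = (-0.650201, -0.488720), (ds/dtau, dt/dtau) = (-1.501815, 0.113837); Gamma_sss = 0.002011, Gamma_sst = -0.044581, Gamma_stt = -0.117088, Gamma_tss = 0.028419, Gamma_tst = -0.141116, Gamma_ttt = -0.012165; k3 = (-1.501815, 0.113837, -0.018263, -0.112190)
  k4: at (s, t) = (-0.800363, -0.477233), (ds/dtau, dt/dtau) = (-1.503653, 0.102562); Gamma_sss = 0.001891, Gamma_sst = -0.043629, Gamma_stt = -0.119795, Gamma_tss = 0.026639, Gamma_tst = -0.138372, Gamma_ttt = -0.011976; k4 = (-1.503653, 0.102562, -0.016472, -0.102784)
  Y <- Y + (h/6)(k1 + 2k2 + 2k3 + k4): s = -0.8004, t = -0.4773, ds/dtau = -1.5036, dt/dtau = 0.1026
step 2:
  k1: at (s, t) = (-0.800377, -0.477305), (ds/dtau, dt/dtau) = (-1.503647, 0.102586); Gamma_sss = 0.001891, Gamma_sst = -0.043631, Gamma_stt = -0.119794, Gamma_tss = 0.026643, Gamma_tst = -0.138371, Gamma_ttt = -0.011973; k1 = (-1.503647, 0.102586, -0.016475, -0.102801)
  k2: at (s, t) = (-0.950742, -0.467047), (ds/dtau, dt/dtau) = (-1.505294, 0.092306); Gamma_sss = 0.001778, Gamma_sst = -0.042744, Gamma_stt = -0.122493, Gamma_tss = 0.025043, Gamma_tst = -0.135715, Gamma_ttt = -0.011761; k2 = (-1.505294, 0.092306, -0.014864, -0.094359)
  k3: at (s, t) = (-0.950906, -0.468075), (ds/dtau, dt/dtau) = (-1.505133, 0.093150); Gamma_sss = 0.001776, Gamma_sst = -0.042782, Gamma_stt = -0.122482, Gamma_tss = 0.025096, Gamma_tst = -0.135703, Gamma_ttt = -0.011722; k3 = (-1.505133, 0.093150, -0.014957, -0.094803)
  k4: at (s, t) = (-1.101403, -0.458675), (ds/dtau, dt/dtau) = (-1.506638, 0.083625); Gamma_sss = 0.001671, Gamma_sst = -0.041944, Gamma_stt = -0.125176, Gamma_tss = 0.023638, Gamma_tst = -0.133134, Gamma_ttt = -0.011499; k4 = (-1.506638, 0.083625, -0.013487, -0.087126)
  Y <- Y + (h/6)(k1 + 2k2 + 2k3 + k4): s = -1.1014, t = -0.4587, ds/dtau = -1.5066, dt/dtau = 0.0836


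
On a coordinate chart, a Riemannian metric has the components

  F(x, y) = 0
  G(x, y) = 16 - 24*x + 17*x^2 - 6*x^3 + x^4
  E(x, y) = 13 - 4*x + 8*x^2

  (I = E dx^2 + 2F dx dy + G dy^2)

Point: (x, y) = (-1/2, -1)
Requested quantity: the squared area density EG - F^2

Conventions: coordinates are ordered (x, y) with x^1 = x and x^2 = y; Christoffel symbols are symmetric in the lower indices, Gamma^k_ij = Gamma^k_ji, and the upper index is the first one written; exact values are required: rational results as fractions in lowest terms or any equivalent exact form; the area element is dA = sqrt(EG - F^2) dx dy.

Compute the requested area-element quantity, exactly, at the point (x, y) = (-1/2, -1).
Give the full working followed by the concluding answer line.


E = 17, F = 0, G = 529/16; EG - F^2 = 8993/16

Answer: EG - F^2 = 8993/16


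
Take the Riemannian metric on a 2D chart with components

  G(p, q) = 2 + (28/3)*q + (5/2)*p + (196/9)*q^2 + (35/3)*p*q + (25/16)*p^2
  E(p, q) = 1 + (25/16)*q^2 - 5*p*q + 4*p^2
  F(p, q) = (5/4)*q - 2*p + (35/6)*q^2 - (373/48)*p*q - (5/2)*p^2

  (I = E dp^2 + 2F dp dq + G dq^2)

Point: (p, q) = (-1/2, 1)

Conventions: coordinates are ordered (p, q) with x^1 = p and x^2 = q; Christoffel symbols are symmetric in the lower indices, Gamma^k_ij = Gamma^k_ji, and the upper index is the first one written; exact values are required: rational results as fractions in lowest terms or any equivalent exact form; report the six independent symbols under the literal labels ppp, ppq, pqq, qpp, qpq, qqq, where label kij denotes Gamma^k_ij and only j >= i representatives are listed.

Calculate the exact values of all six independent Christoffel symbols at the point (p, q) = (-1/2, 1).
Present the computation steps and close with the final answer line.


E = 97/16, F = 363/32, G = 15217/576 at the point
E_p = -9, E_q = 45/8, F_p = -349/48, F_q = 1613/96, G_p = 605/48, G_q = 847/18
EG - F^2 = 18133/576;  g^inv = (576/18133) * [[15217/576, -363/32], [-363/32, 97/16]]
first-kind symbols [ij,l] = (1/2)(d_i g_jl + d_j g_il - d_l g_ij): [pp,p] = E_p/2 = -9/2, [pp,q] = F_p - E_q/2 = -121/12, [pq,p] = E_q/2 = 45/16, [pq,q] = G_p/2 = 605/96, [qq,p] = F_q - G_p/2 = 21/2, [qq,q] = G_q/2 = 847/36
Gamma^p_ij = (G*[ij,p] - F*[ij,q])/(EG - F^2), Gamma^q_ij = (E*[ij,q] - F*[ij,p])/(EG - F^2)

Answer: Gamma_ppp = -2592/18133, Gamma_ppq = 1620/18133, Gamma_pqq = 6048/18133, Gamma_qpp = -5808/18133, Gamma_qpq = 3630/18133, Gamma_qqq = 13552/18133
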